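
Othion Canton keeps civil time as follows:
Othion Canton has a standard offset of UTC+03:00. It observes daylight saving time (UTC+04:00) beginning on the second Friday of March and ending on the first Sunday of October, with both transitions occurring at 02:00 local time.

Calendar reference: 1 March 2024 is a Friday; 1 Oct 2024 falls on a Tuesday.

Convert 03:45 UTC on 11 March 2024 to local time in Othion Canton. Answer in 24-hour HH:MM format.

07:45

1 March 2024 is a Friday, so the first Friday is March 1 and the second is March 8.
1 October 2024 is a Tuesday, so the first Sunday is October 6.
At the standard offset (UTC+03:00), 03:45 UTC + 3h = 06:45 Othion Canton standard time.
Daylight saving runs 8 March – 6 October; the standard-time date in Othion Canton, 11 March 2024, is inside that window, so Othion Canton is at UTC+04:00.
03:45 UTC + 4h = 07:45 local.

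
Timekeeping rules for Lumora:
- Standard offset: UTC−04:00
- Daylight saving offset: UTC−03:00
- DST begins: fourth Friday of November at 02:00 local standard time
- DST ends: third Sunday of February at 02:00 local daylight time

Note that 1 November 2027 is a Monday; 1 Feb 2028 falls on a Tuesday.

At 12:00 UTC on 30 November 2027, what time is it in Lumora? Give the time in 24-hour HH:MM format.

09:00

1 November 2027 is a Monday, so the first Friday is November 5 and the fourth is November 26.
1 February 2028 is a Tuesday, so the first Sunday is February 6 and the third is February 20.
At the standard offset (UTC−04:00), 12:00 UTC − 4h = 08:00 Lumora standard time.
Daylight saving runs 26 November 2027 – 20 February 2028; the standard-time date in Lumora, 30 November 2027, is inside that window, so Lumora is at UTC−03:00.
12:00 UTC − 3h = 09:00 local.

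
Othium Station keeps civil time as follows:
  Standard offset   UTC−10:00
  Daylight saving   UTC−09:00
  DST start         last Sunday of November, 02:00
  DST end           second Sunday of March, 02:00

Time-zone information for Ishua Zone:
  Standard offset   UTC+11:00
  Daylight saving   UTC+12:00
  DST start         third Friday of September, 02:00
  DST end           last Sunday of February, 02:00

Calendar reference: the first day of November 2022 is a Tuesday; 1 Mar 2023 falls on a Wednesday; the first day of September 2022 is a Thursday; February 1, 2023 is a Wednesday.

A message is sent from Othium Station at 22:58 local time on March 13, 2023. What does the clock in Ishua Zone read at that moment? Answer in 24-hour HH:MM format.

19:58

1 November 2022 is a Tuesday, so Sundays fall on 6, 13, 20, 27; the last is November 27.
1 March 2023 is a Wednesday, so the first Sunday is March 5 and the second is March 12.
Daylight saving runs 27 November 2022 – 12 March 2023; March 13, 2023 is outside that window, so Othium Station is on standard time at UTC−10:00.
22:58 Othium Station + 10h = 08:58 UTC (rolling into the next day, 14 March 2023).
1 September 2022 is a Thursday, so the first Friday is September 2 and the third is September 16.
1 February 2023 is a Wednesday, so Sundays fall on 5, 12, 19, 26; the last is February 26.
At the standard offset (UTC+11:00), 08:58 UTC + 11h = 19:58 Ishua Zone standard time.
The standard-time date in Ishua Zone, March 14, 2023, is outside the daylight-saving period (16 September 2022 – 26 February 2023), so Ishua Zone is on standard time, UTC+11:00.
08:58 UTC + 11h = 19:58 Ishua Zone.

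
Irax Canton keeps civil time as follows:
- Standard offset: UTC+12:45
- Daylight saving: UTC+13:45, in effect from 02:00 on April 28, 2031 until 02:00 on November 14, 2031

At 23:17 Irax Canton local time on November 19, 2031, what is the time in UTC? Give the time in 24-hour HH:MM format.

10:32

November 19, 2031 is outside the daylight-saving period (28 April – 14 November), so Irax Canton is on standard time, UTC+12:45.
23:17 local − 12h45m = 10:32 UTC.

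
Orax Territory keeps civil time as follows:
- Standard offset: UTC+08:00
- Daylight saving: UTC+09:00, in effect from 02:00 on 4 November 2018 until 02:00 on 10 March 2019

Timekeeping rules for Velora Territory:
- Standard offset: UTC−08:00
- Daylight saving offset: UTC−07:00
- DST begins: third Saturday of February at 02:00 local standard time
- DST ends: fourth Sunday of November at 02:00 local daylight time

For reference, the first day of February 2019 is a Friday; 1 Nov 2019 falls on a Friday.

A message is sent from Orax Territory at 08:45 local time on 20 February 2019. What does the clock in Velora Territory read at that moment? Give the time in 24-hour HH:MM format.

16:45

Daylight saving runs 4 November 2018 – 10 March 2019; 20 February 2019 is inside that window, so Orax Territory is at UTC+09:00.
08:45 Orax Territory − 9h = 23:45 UTC (rolling into the previous day, 19 February 2019).
1 February 2019 is a Friday, so the first Saturday is February 2 and the third is February 16.
1 November 2019 is a Friday, so the first Sunday is November 3 and the fourth is November 24.
At the standard offset (UTC−08:00), 23:45 UTC − 8h = 15:45 Velora Territory standard time.
The standard-time date in Velora Territory, 19 February 2019, falls between 16 February and 24 November, so daylight saving is in effect and Velora Territory is at UTC−07:00.
23:45 UTC − 7h = 16:45 Velora Territory.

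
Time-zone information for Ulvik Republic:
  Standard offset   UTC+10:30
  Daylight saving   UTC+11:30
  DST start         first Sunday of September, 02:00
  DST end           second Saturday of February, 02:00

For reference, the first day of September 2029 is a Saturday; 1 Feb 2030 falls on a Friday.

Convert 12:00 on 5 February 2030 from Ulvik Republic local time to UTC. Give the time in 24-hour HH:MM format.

1 September 2029 is a Saturday, so the first Sunday is September 2.
1 February 2030 is a Friday, so the first Saturday is February 2 and the second is February 9.
Daylight saving runs 2 September 2029 – 9 February 2030; 5 February 2030 is inside that window, so Ulvik Republic is at UTC+11:30.
12:00 local − 11h30m = 00:30 UTC.

00:30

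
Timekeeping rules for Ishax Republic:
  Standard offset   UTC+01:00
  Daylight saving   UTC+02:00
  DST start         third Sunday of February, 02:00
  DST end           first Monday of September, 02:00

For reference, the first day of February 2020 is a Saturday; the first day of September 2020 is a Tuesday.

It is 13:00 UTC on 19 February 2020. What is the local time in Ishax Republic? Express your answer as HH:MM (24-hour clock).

15:00

1 February 2020 is a Saturday, so the first Sunday is February 2 and the third is February 16.
1 September 2020 is a Tuesday, so the first Monday is September 7.
At the standard offset (UTC+01:00), 13:00 UTC + 1h = 14:00 Ishax Republic standard time.
Daylight saving runs 16 February – 7 September; the standard-time date in Ishax Republic, 19 February 2020, is inside that window, so Ishax Republic is at UTC+02:00.
13:00 UTC + 2h = 15:00 local.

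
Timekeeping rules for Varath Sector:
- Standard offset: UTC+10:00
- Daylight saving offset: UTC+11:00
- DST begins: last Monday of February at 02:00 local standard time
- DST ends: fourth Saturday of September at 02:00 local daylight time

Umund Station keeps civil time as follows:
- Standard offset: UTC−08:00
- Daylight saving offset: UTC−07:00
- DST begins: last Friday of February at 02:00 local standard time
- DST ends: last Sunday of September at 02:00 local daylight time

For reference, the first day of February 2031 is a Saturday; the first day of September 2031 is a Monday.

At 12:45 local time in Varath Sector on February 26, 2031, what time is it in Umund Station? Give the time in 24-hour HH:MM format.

17:45

1 February 2031 is a Saturday, so Mondays fall on 3, 10, 17, 24; the last is February 24.
1 September 2031 is a Monday, so the first Saturday is September 6 and the fourth is September 27.
Daylight saving runs 24 February – 27 September; February 26, 2031 is inside that window, so Varath Sector is at UTC+11:00.
12:45 Varath Sector − 11h = 01:45 UTC.
1 February 2031 is a Saturday, so Fridays fall on 7, 14, 21, 28; the last is February 28.
1 September 2031 is a Monday, so Sundays fall on 7, 14, 21, 28; the last is September 28.
At the standard offset (UTC−08:00), 01:45 UTC − 8h = 17:45 Umund Station standard time (rolling into the previous day, 25 February 2031).
The standard-time date in Umund Station, February 25, 2031, is outside the daylight-saving period (28 February – 28 September), so Umund Station is on standard time, UTC−08:00.
01:45 UTC − 8h = 17:45 Umund Station (rolling into the previous day, 25 February 2031).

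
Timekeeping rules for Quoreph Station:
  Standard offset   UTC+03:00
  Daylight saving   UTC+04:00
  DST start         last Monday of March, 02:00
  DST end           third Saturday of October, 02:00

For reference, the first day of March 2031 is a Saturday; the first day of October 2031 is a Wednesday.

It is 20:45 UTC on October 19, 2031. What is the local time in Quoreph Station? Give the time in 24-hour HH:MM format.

23:45

1 March 2031 is a Saturday, so Mondays fall on 3, 10, 17, 24, 31; the last is March 31.
1 October 2031 is a Wednesday, so the first Saturday is October 4 and the third is October 18.
At the standard offset (UTC+03:00), 20:45 UTC + 3h = 23:45 Quoreph Station standard time.
The standard-time date in Quoreph Station, October 19, 2031, does not fall between 31 March and 18 October, so daylight saving is not in effect and Quoreph Station is at UTC+03:00.
20:45 UTC + 3h = 23:45 local.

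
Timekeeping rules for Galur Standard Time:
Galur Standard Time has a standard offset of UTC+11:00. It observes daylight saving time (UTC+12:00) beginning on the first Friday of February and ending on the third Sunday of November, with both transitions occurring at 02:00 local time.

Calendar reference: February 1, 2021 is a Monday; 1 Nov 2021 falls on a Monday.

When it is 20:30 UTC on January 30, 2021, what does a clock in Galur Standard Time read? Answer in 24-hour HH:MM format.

07:30

1 February 2021 is a Monday, so the first Friday is February 5.
1 November 2021 is a Monday, so the first Sunday is November 7 and the third is November 21.
At the standard offset (UTC+11:00), 20:30 UTC + 11h = 07:30 Galur Standard Time standard time (rolling into the next day, 31 January 2021).
Daylight saving runs 5 February – 21 November; the standard-time date in Galur Standard Time, January 31, 2021, is outside that window, so Galur Standard Time is on standard time at UTC+11:00.
20:30 UTC + 11h = 07:30 local (rolling into the next day, 31 January 2021).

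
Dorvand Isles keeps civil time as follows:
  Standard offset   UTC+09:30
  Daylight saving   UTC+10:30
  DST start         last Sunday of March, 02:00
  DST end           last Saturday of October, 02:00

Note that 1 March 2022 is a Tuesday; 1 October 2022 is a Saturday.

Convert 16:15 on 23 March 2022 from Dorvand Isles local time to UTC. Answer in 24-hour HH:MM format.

1 March 2022 is a Tuesday, so Sundays fall on 6, 13, 20, 27; the last is March 27.
1 October 2022 is a Saturday, so Saturdays fall on 1, 8, 15, 22, 29; the last is October 29.
23 March 2022 does not fall between 27 March and 29 October, so daylight saving is not in effect and Dorvand Isles is at UTC+09:30.
16:15 local − 9h30m = 06:45 UTC.

06:45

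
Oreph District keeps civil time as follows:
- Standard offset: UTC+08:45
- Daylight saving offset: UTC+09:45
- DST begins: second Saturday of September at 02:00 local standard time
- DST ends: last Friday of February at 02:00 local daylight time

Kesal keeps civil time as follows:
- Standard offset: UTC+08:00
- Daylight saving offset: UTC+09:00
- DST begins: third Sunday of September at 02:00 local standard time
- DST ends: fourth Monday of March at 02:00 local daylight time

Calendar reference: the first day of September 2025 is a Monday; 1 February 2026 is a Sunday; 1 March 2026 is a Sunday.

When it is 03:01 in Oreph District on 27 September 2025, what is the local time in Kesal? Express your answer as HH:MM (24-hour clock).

1 September 2025 is a Monday, so the first Saturday is September 6 and the second is September 13.
1 February 2026 is a Sunday, so Fridays fall on 6, 13, 20, 27; the last is February 27.
27 September 2025 falls between 13 September 2025 and 27 February 2026, so daylight saving is in effect and Oreph District is at UTC+09:45.
03:01 Oreph District − 9h45m = 17:16 UTC (rolling into the previous day, 26 September 2025).
1 September 2025 is a Monday, so the first Sunday is September 7 and the third is September 21.
1 March 2026 is a Sunday, so the first Monday is March 2 and the fourth is March 23.
At the standard offset (UTC+08:00), 17:16 UTC + 8h = 01:16 Kesal standard time (rolling into the next day, 27 September 2025).
The standard-time date in Kesal, 27 September 2025, falls between 21 September 2025 and 23 March 2026, so daylight saving is in effect and Kesal is at UTC+09:00.
17:16 UTC + 9h = 02:16 Kesal (rolling into the next day, 27 September 2025).

02:16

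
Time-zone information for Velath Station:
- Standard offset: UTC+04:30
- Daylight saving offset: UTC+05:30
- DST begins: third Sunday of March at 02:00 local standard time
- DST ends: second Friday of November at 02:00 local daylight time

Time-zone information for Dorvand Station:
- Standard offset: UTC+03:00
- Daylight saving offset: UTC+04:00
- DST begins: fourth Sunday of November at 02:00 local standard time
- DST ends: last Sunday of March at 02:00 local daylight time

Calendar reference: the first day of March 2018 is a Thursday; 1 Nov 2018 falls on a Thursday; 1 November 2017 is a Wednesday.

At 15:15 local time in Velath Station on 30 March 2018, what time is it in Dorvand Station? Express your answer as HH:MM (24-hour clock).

1 March 2018 is a Thursday, so the first Sunday is March 4 and the third is March 18.
1 November 2018 is a Thursday, so the first Friday is November 2 and the second is November 9.
30 March 2018 lies within the daylight-saving period (18 March – 9 November), so Velath Station is on daylight time, UTC+05:30.
15:15 Velath Station − 5h30m = 09:45 UTC.
1 November 2017 is a Wednesday, so the first Sunday is November 5 and the fourth is November 26.
1 March 2018 is a Thursday, so Sundays fall on 4, 11, 18, 25; the last is March 25.
At the standard offset (UTC+03:00), 09:45 UTC + 3h = 12:45 Dorvand Station standard time.
The standard-time date in Dorvand Station, 30 March 2018, does not fall between 26 November 2017 and 25 March 2018, so daylight saving is not in effect and Dorvand Station is at UTC+03:00.
09:45 UTC + 3h = 12:45 Dorvand Station.

12:45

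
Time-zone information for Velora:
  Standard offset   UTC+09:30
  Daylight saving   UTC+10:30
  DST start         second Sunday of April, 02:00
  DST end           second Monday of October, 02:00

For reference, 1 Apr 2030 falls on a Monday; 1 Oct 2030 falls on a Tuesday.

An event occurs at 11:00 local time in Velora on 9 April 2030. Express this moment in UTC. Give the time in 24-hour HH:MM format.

1 April 2030 is a Monday, so the first Sunday is April 7 and the second is April 14.
1 October 2030 is a Tuesday, so the first Monday is October 7 and the second is October 14.
Daylight saving runs 14 April – 14 October; 9 April 2030 is outside that window, so Velora is on standard time at UTC+09:30.
11:00 local − 9h30m = 01:30 UTC.

01:30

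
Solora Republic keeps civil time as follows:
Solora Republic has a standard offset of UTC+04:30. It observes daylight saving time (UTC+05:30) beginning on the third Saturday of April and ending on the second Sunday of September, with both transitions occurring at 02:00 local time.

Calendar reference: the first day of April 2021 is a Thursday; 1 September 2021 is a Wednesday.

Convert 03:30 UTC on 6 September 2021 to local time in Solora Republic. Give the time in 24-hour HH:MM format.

09:00

1 April 2021 is a Thursday, so the first Saturday is April 3 and the third is April 17.
1 September 2021 is a Wednesday, so the first Sunday is September 5 and the second is September 12.
At the standard offset (UTC+04:30), 03:30 UTC + 4h30m = 08:00 Solora Republic standard time.
The standard-time date in Solora Republic, 6 September 2021, lies within the daylight-saving period (17 April – 12 September), so Solora Republic is on daylight time, UTC+05:30.
03:30 UTC + 5h30m = 09:00 local.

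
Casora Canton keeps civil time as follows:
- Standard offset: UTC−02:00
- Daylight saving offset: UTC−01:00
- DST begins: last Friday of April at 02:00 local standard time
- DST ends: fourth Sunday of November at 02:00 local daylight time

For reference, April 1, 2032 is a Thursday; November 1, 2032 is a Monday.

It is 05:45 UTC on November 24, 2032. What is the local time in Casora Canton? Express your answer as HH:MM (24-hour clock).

1 April 2032 is a Thursday, so Fridays fall on 2, 9, 16, 23, 30; the last is April 30.
1 November 2032 is a Monday, so the first Sunday is November 7 and the fourth is November 28.
At the standard offset (UTC−02:00), 05:45 UTC − 2h = 03:45 Casora Canton standard time.
The standard-time date in Casora Canton, November 24, 2032, lies within the daylight-saving period (30 April – 28 November), so Casora Canton is on daylight time, UTC−01:00.
05:45 UTC − 1h = 04:45 local.

04:45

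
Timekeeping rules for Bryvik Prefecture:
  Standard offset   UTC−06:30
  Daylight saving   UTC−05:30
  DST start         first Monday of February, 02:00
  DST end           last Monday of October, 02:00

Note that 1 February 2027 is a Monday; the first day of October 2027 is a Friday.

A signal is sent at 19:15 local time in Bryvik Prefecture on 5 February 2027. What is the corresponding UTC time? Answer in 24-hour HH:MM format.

00:45

1 February 2027 is a Monday, so the first Monday is February 1.
1 October 2027 is a Friday, so Mondays fall on 4, 11, 18, 25; the last is October 25.
5 February 2027 lies within the daylight-saving period (1 February – 25 October), so Bryvik Prefecture is on daylight time, UTC−05:30.
19:15 local + 5h30m = 00:45 UTC (rolling into the next day, 6 February 2027).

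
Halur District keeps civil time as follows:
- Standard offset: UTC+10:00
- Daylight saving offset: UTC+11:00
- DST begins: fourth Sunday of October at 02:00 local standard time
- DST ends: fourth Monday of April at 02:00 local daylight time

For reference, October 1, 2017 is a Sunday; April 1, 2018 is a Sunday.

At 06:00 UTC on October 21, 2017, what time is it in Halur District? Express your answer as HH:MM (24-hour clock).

1 October 2017 is a Sunday, so the first Sunday is October 1 and the fourth is October 22.
1 April 2018 is a Sunday, so the first Monday is April 2 and the fourth is April 23.
At the standard offset (UTC+10:00), 06:00 UTC + 10h = 16:00 Halur District standard time.
The standard-time date in Halur District, October 21, 2017, does not fall between 22 October 2017 and 23 April 2018, so daylight saving is not in effect and Halur District is at UTC+10:00.
06:00 UTC + 10h = 16:00 local.

16:00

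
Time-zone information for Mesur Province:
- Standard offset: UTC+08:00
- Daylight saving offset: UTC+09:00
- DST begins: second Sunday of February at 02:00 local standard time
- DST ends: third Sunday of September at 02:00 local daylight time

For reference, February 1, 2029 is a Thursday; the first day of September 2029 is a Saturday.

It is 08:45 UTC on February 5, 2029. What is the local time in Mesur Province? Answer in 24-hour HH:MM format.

1 February 2029 is a Thursday, so the first Sunday is February 4 and the second is February 11.
1 September 2029 is a Saturday, so the first Sunday is September 2 and the third is September 16.
At the standard offset (UTC+08:00), 08:45 UTC + 8h = 16:45 Mesur Province standard time.
The standard-time date in Mesur Province, February 5, 2029, is outside the daylight-saving period (11 February – 16 September), so Mesur Province is on standard time, UTC+08:00.
08:45 UTC + 8h = 16:45 local.

16:45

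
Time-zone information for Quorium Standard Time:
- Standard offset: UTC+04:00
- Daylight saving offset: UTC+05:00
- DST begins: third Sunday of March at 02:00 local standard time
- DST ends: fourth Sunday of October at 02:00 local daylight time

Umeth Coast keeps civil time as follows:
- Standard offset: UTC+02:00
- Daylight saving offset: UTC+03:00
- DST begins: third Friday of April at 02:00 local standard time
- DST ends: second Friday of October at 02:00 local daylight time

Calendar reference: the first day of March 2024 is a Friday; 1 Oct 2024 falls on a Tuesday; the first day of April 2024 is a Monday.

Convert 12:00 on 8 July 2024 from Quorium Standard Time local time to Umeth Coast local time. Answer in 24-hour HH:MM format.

1 March 2024 is a Friday, so the first Sunday is March 3 and the third is March 17.
1 October 2024 is a Tuesday, so the first Sunday is October 6 and the fourth is October 27.
8 July 2024 lies within the daylight-saving period (17 March – 27 October), so Quorium Standard Time is on daylight time, UTC+05:00.
12:00 Quorium Standard Time − 5h = 07:00 UTC.
1 April 2024 is a Monday, so the first Friday is April 5 and the third is April 19.
1 October 2024 is a Tuesday, so the first Friday is October 4 and the second is October 11.
At the standard offset (UTC+02:00), 07:00 UTC + 2h = 09:00 Umeth Coast standard time.
The standard-time date in Umeth Coast, 8 July 2024, falls between 19 April and 11 October, so daylight saving is in effect and Umeth Coast is at UTC+03:00.
07:00 UTC + 3h = 10:00 Umeth Coast.

10:00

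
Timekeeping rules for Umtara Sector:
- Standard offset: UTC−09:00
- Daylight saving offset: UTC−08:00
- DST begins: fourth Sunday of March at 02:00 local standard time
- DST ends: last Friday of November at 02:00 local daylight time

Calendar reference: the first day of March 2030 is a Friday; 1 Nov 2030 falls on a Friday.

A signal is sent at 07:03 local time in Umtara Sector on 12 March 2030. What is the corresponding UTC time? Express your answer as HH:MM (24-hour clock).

16:03

1 March 2030 is a Friday, so the first Sunday is March 3 and the fourth is March 24.
1 November 2030 is a Friday, so Fridays fall on 1, 8, 15, 22, 29; the last is November 29.
12 March 2030 does not fall between 24 March and 29 November, so daylight saving is not in effect and Umtara Sector is at UTC−09:00.
07:03 local + 9h = 16:03 UTC.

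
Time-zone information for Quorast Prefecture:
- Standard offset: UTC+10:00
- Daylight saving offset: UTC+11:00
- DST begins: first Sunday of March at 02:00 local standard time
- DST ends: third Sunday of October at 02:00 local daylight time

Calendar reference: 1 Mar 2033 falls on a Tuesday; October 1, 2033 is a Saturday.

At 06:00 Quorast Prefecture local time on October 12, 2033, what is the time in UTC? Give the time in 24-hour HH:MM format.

19:00

1 March 2033 is a Tuesday, so the first Sunday is March 6.
1 October 2033 is a Saturday, so the first Sunday is October 2 and the third is October 16.
Daylight saving runs 6 March – 16 October; October 12, 2033 is inside that window, so Quorast Prefecture is at UTC+11:00.
06:00 local − 11h = 19:00 UTC (rolling into the previous day, 11 October 2033).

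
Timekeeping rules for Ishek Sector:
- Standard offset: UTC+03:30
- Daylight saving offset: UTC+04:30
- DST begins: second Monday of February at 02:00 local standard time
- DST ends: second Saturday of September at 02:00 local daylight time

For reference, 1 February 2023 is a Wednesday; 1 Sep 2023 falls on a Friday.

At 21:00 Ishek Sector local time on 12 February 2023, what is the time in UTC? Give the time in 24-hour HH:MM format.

1 February 2023 is a Wednesday, so the first Monday is February 6 and the second is February 13.
1 September 2023 is a Friday, so the first Saturday is September 2 and the second is September 9.
12 February 2023 is outside the daylight-saving period (13 February – 9 September), so Ishek Sector is on standard time, UTC+03:30.
21:00 local − 3h30m = 17:30 UTC.

17:30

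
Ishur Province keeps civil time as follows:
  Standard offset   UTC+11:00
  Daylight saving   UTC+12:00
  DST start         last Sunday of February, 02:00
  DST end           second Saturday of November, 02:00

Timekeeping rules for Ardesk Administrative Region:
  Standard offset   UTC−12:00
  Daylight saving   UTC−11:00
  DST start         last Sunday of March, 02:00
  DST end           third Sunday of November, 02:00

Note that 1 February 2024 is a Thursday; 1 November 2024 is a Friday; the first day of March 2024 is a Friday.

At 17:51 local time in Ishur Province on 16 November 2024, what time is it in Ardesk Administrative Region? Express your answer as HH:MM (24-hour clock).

1 February 2024 is a Thursday, so Sundays fall on 4, 11, 18, 25; the last is February 25.
1 November 2024 is a Friday, so the first Saturday is November 2 and the second is November 9.
16 November 2024 does not fall between 25 February and 9 November, so daylight saving is not in effect and Ishur Province is at UTC+11:00.
17:51 Ishur Province − 11h = 06:51 UTC.
1 March 2024 is a Friday, so Sundays fall on 3, 10, 17, 24, 31; the last is March 31.
1 November 2024 is a Friday, so the first Sunday is November 3 and the third is November 17.
At the standard offset (UTC−12:00), 06:51 UTC − 12h = 18:51 Ardesk Administrative Region standard time (rolling into the previous day, 15 November 2024).
Daylight saving runs 31 March – 17 November; the standard-time date in Ardesk Administrative Region, 15 November 2024, is inside that window, so Ardesk Administrative Region is at UTC−11:00.
06:51 UTC − 11h = 19:51 Ardesk Administrative Region (rolling into the previous day, 15 November 2024).

19:51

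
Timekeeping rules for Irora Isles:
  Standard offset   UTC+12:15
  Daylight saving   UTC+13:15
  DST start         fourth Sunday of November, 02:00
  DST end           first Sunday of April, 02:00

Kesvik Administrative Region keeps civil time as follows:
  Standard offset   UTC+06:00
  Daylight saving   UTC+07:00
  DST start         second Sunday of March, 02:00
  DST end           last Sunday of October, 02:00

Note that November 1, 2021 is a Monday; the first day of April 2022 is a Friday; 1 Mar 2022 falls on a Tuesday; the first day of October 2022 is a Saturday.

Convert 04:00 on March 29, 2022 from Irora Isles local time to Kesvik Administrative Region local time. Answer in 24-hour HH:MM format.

21:45

1 November 2021 is a Monday, so the first Sunday is November 7 and the fourth is November 28.
1 April 2022 is a Friday, so the first Sunday is April 3.
Daylight saving runs 28 November 2021 – 3 April 2022; March 29, 2022 is inside that window, so Irora Isles is at UTC+13:15.
04:00 Irora Isles − 13h15m = 14:45 UTC (rolling into the previous day, 28 March 2022).
1 March 2022 is a Tuesday, so the first Sunday is March 6 and the second is March 13.
1 October 2022 is a Saturday, so Sundays fall on 2, 9, 16, 23, 30; the last is October 30.
At the standard offset (UTC+06:00), 14:45 UTC + 6h = 20:45 Kesvik Administrative Region standard time.
Daylight saving runs 13 March – 30 October; the standard-time date in Kesvik Administrative Region, March 28, 2022, is inside that window, so Kesvik Administrative Region is at UTC+07:00.
14:45 UTC + 7h = 21:45 Kesvik Administrative Region.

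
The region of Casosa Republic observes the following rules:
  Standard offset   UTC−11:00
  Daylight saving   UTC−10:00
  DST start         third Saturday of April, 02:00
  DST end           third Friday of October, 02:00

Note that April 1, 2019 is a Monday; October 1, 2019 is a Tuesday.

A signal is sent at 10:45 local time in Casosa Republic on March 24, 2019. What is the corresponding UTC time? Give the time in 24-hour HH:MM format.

21:45

1 April 2019 is a Monday, so the first Saturday is April 6 and the third is April 20.
1 October 2019 is a Tuesday, so the first Friday is October 4 and the third is October 18.
March 24, 2019 does not fall between 20 April and 18 October, so daylight saving is not in effect and Casosa Republic is at UTC−11:00.
10:45 local + 11h = 21:45 UTC.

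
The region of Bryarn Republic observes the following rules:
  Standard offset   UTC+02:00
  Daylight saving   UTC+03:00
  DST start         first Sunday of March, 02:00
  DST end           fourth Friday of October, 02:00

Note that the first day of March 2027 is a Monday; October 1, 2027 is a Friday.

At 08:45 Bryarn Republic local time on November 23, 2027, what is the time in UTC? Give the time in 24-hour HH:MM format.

06:45

1 March 2027 is a Monday, so the first Sunday is March 7.
1 October 2027 is a Friday, so the first Friday is October 1 and the fourth is October 22.
November 23, 2027 does not fall between 7 March and 22 October, so daylight saving is not in effect and Bryarn Republic is at UTC+02:00.
08:45 local − 2h = 06:45 UTC.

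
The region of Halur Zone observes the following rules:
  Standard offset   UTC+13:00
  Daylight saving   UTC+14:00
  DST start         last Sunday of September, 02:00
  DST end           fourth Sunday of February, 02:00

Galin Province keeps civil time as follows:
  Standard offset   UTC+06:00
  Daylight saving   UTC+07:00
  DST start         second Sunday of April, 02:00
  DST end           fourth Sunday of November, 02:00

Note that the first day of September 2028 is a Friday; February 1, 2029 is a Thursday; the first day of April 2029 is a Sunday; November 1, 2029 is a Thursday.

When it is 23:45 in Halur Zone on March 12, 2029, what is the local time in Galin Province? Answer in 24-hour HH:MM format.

1 September 2028 is a Friday, so Sundays fall on 3, 10, 17, 24; the last is September 24.
1 February 2029 is a Thursday, so the first Sunday is February 4 and the fourth is February 25.
March 12, 2029 is outside the daylight-saving period (24 September 2028 – 25 February 2029), so Halur Zone is on standard time, UTC+13:00.
23:45 Halur Zone − 13h = 10:45 UTC.
1 April 2029 is a Sunday, so the first Sunday is April 1 and the second is April 8.
1 November 2029 is a Thursday, so the first Sunday is November 4 and the fourth is November 25.
At the standard offset (UTC+06:00), 10:45 UTC + 6h = 16:45 Galin Province standard time.
The standard-time date in Galin Province, March 12, 2029, does not fall between 8 April and 25 November, so daylight saving is not in effect and Galin Province is at UTC+06:00.
10:45 UTC + 6h = 16:45 Galin Province.

16:45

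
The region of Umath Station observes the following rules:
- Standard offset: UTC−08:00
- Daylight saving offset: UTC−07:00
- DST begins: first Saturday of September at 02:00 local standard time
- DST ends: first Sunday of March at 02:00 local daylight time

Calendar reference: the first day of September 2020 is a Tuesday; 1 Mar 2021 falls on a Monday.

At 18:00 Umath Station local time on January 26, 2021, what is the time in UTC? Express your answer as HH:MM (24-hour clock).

1 September 2020 is a Tuesday, so the first Saturday is September 5.
1 March 2021 is a Monday, so the first Sunday is March 7.
January 26, 2021 lies within the daylight-saving period (5 September 2020 – 7 March 2021), so Umath Station is on daylight time, UTC−07:00.
18:00 local + 7h = 01:00 UTC (rolling into the next day, 27 January 2021).

01:00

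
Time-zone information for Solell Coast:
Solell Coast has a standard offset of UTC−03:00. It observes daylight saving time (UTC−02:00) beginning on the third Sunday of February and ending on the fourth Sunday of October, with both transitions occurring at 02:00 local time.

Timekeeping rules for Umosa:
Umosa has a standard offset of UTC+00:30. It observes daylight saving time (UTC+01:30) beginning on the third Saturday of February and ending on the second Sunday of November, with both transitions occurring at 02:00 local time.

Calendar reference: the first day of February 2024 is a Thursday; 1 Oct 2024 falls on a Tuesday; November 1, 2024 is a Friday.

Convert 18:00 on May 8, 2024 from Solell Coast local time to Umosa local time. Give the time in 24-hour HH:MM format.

21:30

1 February 2024 is a Thursday, so the first Sunday is February 4 and the third is February 18.
1 October 2024 is a Tuesday, so the first Sunday is October 6 and the fourth is October 27.
May 8, 2024 falls between 18 February and 27 October, so daylight saving is in effect and Solell Coast is at UTC−02:00.
18:00 Solell Coast + 2h = 20:00 UTC.
1 February 2024 is a Thursday, so the first Saturday is February 3 and the third is February 17.
1 November 2024 is a Friday, so the first Sunday is November 3 and the second is November 10.
At the standard offset (UTC+00:30), 20:00 UTC + 0h30m = 20:30 Umosa standard time.
The standard-time date in Umosa, May 8, 2024, falls between 17 February and 10 November, so daylight saving is in effect and Umosa is at UTC+01:30.
20:00 UTC + 1h30m = 21:30 Umosa.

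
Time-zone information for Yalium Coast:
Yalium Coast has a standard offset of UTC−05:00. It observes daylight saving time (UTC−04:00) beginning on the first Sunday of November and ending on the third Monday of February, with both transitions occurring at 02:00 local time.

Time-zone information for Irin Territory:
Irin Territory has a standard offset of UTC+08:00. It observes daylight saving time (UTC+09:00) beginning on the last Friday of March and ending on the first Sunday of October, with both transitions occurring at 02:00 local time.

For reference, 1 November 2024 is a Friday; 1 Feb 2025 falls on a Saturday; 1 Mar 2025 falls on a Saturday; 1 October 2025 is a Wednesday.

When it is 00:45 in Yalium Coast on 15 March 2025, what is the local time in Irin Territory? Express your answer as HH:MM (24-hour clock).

1 November 2024 is a Friday, so the first Sunday is November 3.
1 February 2025 is a Saturday, so the first Monday is February 3 and the third is February 17.
Daylight saving runs 3 November 2024 – 17 February 2025; 15 March 2025 is outside that window, so Yalium Coast is on standard time at UTC−05:00.
00:45 Yalium Coast + 5h = 05:45 UTC.
1 March 2025 is a Saturday, so Fridays fall on 7, 14, 21, 28; the last is March 28.
1 October 2025 is a Wednesday, so the first Sunday is October 5.
At the standard offset (UTC+08:00), 05:45 UTC + 8h = 13:45 Irin Territory standard time.
The standard-time date in Irin Territory, 15 March 2025, does not fall between 28 March and 5 October, so daylight saving is not in effect and Irin Territory is at UTC+08:00.
05:45 UTC + 8h = 13:45 Irin Territory.

13:45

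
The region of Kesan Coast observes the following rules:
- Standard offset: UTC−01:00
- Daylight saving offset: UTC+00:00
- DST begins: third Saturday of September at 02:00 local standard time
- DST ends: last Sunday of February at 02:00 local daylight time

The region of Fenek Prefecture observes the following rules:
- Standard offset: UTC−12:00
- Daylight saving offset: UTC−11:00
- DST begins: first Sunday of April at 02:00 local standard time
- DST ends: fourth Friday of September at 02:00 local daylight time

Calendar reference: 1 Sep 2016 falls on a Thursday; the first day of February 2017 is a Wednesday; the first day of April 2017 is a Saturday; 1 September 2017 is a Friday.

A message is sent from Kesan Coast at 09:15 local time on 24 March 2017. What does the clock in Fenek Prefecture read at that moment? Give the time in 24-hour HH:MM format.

1 September 2016 is a Thursday, so the first Saturday is September 3 and the third is September 17.
1 February 2017 is a Wednesday, so Sundays fall on 5, 12, 19, 26; the last is February 26.
24 March 2017 is outside the daylight-saving period (17 September 2016 – 26 February 2017), so Kesan Coast is on standard time, UTC−01:00.
09:15 Kesan Coast + 1h = 10:15 UTC.
1 April 2017 is a Saturday, so the first Sunday is April 2.
1 September 2017 is a Friday, so the first Friday is September 1 and the fourth is September 22.
At the standard offset (UTC−12:00), 10:15 UTC − 12h = 22:15 Fenek Prefecture standard time (rolling into the previous day, 23 March 2017).
The standard-time date in Fenek Prefecture, 23 March 2017, does not fall between 2 April and 22 September, so daylight saving is not in effect and Fenek Prefecture is at UTC−12:00.
10:15 UTC − 12h = 22:15 Fenek Prefecture (rolling into the previous day, 23 March 2017).

22:15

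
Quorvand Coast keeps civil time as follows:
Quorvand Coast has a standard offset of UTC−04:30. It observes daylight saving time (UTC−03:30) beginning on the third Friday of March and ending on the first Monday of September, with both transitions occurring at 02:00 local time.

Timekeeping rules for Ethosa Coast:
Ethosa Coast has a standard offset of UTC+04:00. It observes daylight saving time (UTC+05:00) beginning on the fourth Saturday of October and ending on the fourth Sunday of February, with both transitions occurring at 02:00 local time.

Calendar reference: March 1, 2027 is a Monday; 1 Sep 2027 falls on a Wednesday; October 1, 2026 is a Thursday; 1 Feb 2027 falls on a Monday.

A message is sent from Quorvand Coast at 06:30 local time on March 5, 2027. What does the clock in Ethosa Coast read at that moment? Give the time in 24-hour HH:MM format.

15:00

1 March 2027 is a Monday, so the first Friday is March 5 and the third is March 19.
1 September 2027 is a Wednesday, so the first Monday is September 6.
March 5, 2027 does not fall between 19 March and 6 September, so daylight saving is not in effect and Quorvand Coast is at UTC−04:30.
06:30 Quorvand Coast + 4h30m = 11:00 UTC.
1 October 2026 is a Thursday, so the first Saturday is October 3 and the fourth is October 24.
1 February 2027 is a Monday, so the first Sunday is February 7 and the fourth is February 28.
At the standard offset (UTC+04:00), 11:00 UTC + 4h = 15:00 Ethosa Coast standard time.
The standard-time date in Ethosa Coast, March 5, 2027, does not fall between 24 October 2026 and 28 February 2027, so daylight saving is not in effect and Ethosa Coast is at UTC+04:00.
11:00 UTC + 4h = 15:00 Ethosa Coast.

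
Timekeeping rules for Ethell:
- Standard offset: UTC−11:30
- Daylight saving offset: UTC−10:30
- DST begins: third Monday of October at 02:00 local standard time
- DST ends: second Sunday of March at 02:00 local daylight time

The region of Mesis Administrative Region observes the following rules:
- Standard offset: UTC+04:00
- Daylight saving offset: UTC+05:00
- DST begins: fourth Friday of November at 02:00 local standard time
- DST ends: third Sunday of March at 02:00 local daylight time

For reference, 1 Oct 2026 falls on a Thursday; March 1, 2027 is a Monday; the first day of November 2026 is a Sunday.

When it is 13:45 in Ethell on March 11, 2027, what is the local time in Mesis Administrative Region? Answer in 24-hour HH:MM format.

1 October 2026 is a Thursday, so the first Monday is October 5 and the third is October 19.
1 March 2027 is a Monday, so the first Sunday is March 7 and the second is March 14.
March 11, 2027 lies within the daylight-saving period (19 October 2026 – 14 March 2027), so Ethell is on daylight time, UTC−10:30.
13:45 Ethell + 10h30m = 00:15 UTC (rolling into the next day, 12 March 2027).
1 November 2026 is a Sunday, so the first Friday is November 6 and the fourth is November 27.
1 March 2027 is a Monday, so the first Sunday is March 7 and the third is March 21.
At the standard offset (UTC+04:00), 00:15 UTC + 4h = 04:15 Mesis Administrative Region standard time.
The standard-time date in Mesis Administrative Region, March 12, 2027, falls between 27 November 2026 and 21 March 2027, so daylight saving is in effect and Mesis Administrative Region is at UTC+05:00.
00:15 UTC + 5h = 05:15 Mesis Administrative Region.

05:15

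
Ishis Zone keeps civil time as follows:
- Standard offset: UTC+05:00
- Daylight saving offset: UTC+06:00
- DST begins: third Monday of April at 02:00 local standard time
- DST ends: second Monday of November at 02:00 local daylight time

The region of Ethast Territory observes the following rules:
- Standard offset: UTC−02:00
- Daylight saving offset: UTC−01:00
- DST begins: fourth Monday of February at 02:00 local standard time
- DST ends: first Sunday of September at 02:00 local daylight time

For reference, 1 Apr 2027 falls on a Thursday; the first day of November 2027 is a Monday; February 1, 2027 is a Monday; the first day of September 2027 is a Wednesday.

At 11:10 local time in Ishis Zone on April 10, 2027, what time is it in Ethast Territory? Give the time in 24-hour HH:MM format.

05:10

1 April 2027 is a Thursday, so the first Monday is April 5 and the third is April 19.
1 November 2027 is a Monday, so the first Monday is November 1 and the second is November 8.
Daylight saving runs 19 April – 8 November; April 10, 2027 is outside that window, so Ishis Zone is on standard time at UTC+05:00.
11:10 Ishis Zone − 5h = 06:10 UTC.
1 February 2027 is a Monday, so the first Monday is February 1 and the fourth is February 22.
1 September 2027 is a Wednesday, so the first Sunday is September 5.
At the standard offset (UTC−02:00), 06:10 UTC − 2h = 04:10 Ethast Territory standard time.
The standard-time date in Ethast Territory, April 10, 2027, falls between 22 February and 5 September, so daylight saving is in effect and Ethast Territory is at UTC−01:00.
06:10 UTC − 1h = 05:10 Ethast Territory.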